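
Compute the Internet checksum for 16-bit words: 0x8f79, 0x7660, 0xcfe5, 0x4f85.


Sum all words (with carry folding):
+ 0x8f79 = 0x8f79
+ 0x7660 = 0x05da
+ 0xcfe5 = 0xd5bf
+ 0x4f85 = 0x2545
One's complement: ~0x2545
Checksum = 0xdaba


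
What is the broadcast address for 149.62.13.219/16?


Network: 149.62.0.0/16
Host bits = 16
Set all host bits to 1:
Broadcast: 149.62.255.255


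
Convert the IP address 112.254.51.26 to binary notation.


112 = 01110000
254 = 11111110
51 = 00110011
26 = 00011010
Binary: 01110000.11111110.00110011.00011010


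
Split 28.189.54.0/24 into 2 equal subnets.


New prefix = 24 + 1 = 25
Each subnet has 128 addresses
  28.189.54.0/25
  28.189.54.128/25
Subnets: 28.189.54.0/25, 28.189.54.128/25


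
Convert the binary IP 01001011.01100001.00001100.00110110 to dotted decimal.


01001011 = 75
01100001 = 97
00001100 = 12
00110110 = 54
IP: 75.97.12.54


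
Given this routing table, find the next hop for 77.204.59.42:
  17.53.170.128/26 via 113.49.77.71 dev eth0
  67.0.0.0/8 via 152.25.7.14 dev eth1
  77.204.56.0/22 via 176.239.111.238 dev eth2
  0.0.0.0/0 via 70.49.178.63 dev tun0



Longest prefix match for 77.204.59.42:
  /26 17.53.170.128: no
  /8 67.0.0.0: no
  /22 77.204.56.0: MATCH
  /0 0.0.0.0: MATCH
Selected: next-hop 176.239.111.238 via eth2 (matched /22)


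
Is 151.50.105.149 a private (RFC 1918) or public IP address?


RFC 1918 private ranges:
  10.0.0.0/8 (10.0.0.0 - 10.255.255.255)
  172.16.0.0/12 (172.16.0.0 - 172.31.255.255)
  192.168.0.0/16 (192.168.0.0 - 192.168.255.255)
Public (not in any RFC 1918 range)


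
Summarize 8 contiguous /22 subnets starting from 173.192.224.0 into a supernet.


Original prefix: /22
Number of subnets: 8 = 2^3
New prefix = 22 - 3 = 19
Supernet: 173.192.224.0/19


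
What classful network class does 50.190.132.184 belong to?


First octet: 50
Binary: 00110010
0xxxxxxx -> Class A (1-126)
Class A, default mask 255.0.0.0 (/8)


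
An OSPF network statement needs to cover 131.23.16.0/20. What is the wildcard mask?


Subnet mask: 255.255.240.0
Wildcard = 255.255.255.255 - subnet mask
255 - 255 = 0
255 - 255 = 0
255 - 240 = 15
255 - 0 = 255
Wildcard: 0.0.15.255


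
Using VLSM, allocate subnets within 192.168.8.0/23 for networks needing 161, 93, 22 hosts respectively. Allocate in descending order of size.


161 hosts -> /24 (254 usable): 192.168.8.0/24
93 hosts -> /25 (126 usable): 192.168.9.0/25
22 hosts -> /27 (30 usable): 192.168.9.128/27
Allocation: 192.168.8.0/24 (161 hosts, 254 usable); 192.168.9.0/25 (93 hosts, 126 usable); 192.168.9.128/27 (22 hosts, 30 usable)


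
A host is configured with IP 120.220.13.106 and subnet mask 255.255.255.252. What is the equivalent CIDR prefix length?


Binary: 11111111.11111111.11111111.11111100
Count leading 1s
Prefix: /30


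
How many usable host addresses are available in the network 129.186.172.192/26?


Host bits = 32 - 26 = 6
Total addresses = 2^6 = 64
Usable = total - 2 (network and broadcast)
Usable hosts: 62


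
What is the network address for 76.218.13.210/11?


IP:   01001100.11011010.00001101.11010010
Mask: 11111111.11100000.00000000.00000000
AND operation:
Net:  01001100.11000000.00000000.00000000
Network: 76.192.0.0/11


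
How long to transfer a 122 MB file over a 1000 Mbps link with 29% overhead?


Effective throughput = 1000 * (1 - 29/100) = 710 Mbps
File size in Mb = 122 * 8 = 976 Mb
Time = 976 / 710
Time = 1.3746 seconds


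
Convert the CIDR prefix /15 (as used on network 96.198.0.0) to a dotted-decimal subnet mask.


/15 means 15 network bits, 17 host bits
Binary: 11111111111111100000000000000000
Mask: 255.254.0.0


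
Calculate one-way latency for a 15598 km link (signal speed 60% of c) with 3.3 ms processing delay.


Speed = 0.6 * 3e5 km/s = 180000 km/s
Propagation delay = 15598 / 180000 = 0.0867 s = 86.6556 ms
Processing delay = 3.3 ms
Total one-way latency = 89.9556 ms


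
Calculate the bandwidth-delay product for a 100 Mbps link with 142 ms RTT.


BDP = bandwidth * RTT
= 100 Mbps * 142 ms
= 100 * 1e6 * 142 / 1000 bits
= 14200000 bits
= 1775000 bytes
= 1733.3984 KB
BDP = 14200000 bits (1775000 bytes)


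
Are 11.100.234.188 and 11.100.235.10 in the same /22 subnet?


Mask: 255.255.252.0
11.100.234.188 AND mask = 11.100.232.0
11.100.235.10 AND mask = 11.100.232.0
Yes, same subnet (11.100.232.0)


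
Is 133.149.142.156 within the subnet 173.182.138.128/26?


Subnet network: 173.182.138.128
Test IP AND mask: 133.149.142.128
No, 133.149.142.156 is not in 173.182.138.128/26


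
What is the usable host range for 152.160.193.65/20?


Network: 152.160.192.0
Broadcast: 152.160.207.255
First usable = network + 1
Last usable = broadcast - 1
Range: 152.160.192.1 to 152.160.207.254


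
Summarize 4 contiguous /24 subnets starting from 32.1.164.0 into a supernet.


Original prefix: /24
Number of subnets: 4 = 2^2
New prefix = 24 - 2 = 22
Supernet: 32.1.164.0/22


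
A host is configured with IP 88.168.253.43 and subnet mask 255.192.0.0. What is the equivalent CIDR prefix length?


Binary: 11111111.11000000.00000000.00000000
Count leading 1s
Prefix: /10


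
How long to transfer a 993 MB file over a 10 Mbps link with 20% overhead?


Effective throughput = 10 * (1 - 20/100) = 8 Mbps
File size in Mb = 993 * 8 = 7944 Mb
Time = 7944 / 8
Time = 993 seconds


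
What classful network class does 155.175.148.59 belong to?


First octet: 155
Binary: 10011011
10xxxxxx -> Class B (128-191)
Class B, default mask 255.255.0.0 (/16)


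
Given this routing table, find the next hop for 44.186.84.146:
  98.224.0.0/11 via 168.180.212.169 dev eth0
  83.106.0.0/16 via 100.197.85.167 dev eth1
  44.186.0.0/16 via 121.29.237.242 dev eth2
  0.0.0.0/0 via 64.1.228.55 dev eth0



Longest prefix match for 44.186.84.146:
  /11 98.224.0.0: no
  /16 83.106.0.0: no
  /16 44.186.0.0: MATCH
  /0 0.0.0.0: MATCH
Selected: next-hop 121.29.237.242 via eth2 (matched /16)


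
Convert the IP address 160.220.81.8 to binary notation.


160 = 10100000
220 = 11011100
81 = 01010001
8 = 00001000
Binary: 10100000.11011100.01010001.00001000


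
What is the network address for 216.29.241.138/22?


IP:   11011000.00011101.11110001.10001010
Mask: 11111111.11111111.11111100.00000000
AND operation:
Net:  11011000.00011101.11110000.00000000
Network: 216.29.240.0/22


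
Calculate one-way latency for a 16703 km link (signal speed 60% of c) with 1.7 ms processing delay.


Speed = 0.6 * 3e5 km/s = 180000 km/s
Propagation delay = 16703 / 180000 = 0.0928 s = 92.7944 ms
Processing delay = 1.7 ms
Total one-way latency = 94.4944 ms


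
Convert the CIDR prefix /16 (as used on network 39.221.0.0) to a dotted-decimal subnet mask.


/16 means 16 network bits, 16 host bits
Binary: 11111111111111110000000000000000
Mask: 255.255.0.0


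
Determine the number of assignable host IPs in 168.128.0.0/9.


Host bits = 32 - 9 = 23
Total addresses = 2^23 = 8388608
Usable = total - 2 (network and broadcast)
Usable hosts: 8388606


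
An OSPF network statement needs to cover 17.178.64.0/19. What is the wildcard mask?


Subnet mask: 255.255.224.0
Wildcard = 255.255.255.255 - subnet mask
255 - 255 = 0
255 - 255 = 0
255 - 224 = 31
255 - 0 = 255
Wildcard: 0.0.31.255


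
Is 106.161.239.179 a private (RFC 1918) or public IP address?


RFC 1918 private ranges:
  10.0.0.0/8 (10.0.0.0 - 10.255.255.255)
  172.16.0.0/12 (172.16.0.0 - 172.31.255.255)
  192.168.0.0/16 (192.168.0.0 - 192.168.255.255)
Public (not in any RFC 1918 range)


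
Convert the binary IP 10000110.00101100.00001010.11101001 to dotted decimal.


10000110 = 134
00101100 = 44
00001010 = 10
11101001 = 233
IP: 134.44.10.233


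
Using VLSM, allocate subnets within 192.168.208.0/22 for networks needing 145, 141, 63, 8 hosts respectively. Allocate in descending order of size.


145 hosts -> /24 (254 usable): 192.168.208.0/24
141 hosts -> /24 (254 usable): 192.168.209.0/24
63 hosts -> /25 (126 usable): 192.168.210.0/25
8 hosts -> /28 (14 usable): 192.168.210.128/28
Allocation: 192.168.208.0/24 (145 hosts, 254 usable); 192.168.209.0/24 (141 hosts, 254 usable); 192.168.210.0/25 (63 hosts, 126 usable); 192.168.210.128/28 (8 hosts, 14 usable)


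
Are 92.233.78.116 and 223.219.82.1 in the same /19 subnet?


Mask: 255.255.224.0
92.233.78.116 AND mask = 92.233.64.0
223.219.82.1 AND mask = 223.219.64.0
No, different subnets (92.233.64.0 vs 223.219.64.0)


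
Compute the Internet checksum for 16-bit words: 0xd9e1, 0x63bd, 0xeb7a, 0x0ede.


Sum all words (with carry folding):
+ 0xd9e1 = 0xd9e1
+ 0x63bd = 0x3d9f
+ 0xeb7a = 0x291a
+ 0x0ede = 0x37f8
One's complement: ~0x37f8
Checksum = 0xc807


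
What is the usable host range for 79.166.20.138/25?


Network: 79.166.20.128
Broadcast: 79.166.20.255
First usable = network + 1
Last usable = broadcast - 1
Range: 79.166.20.129 to 79.166.20.254


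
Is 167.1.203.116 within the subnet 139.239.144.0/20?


Subnet network: 139.239.144.0
Test IP AND mask: 167.1.192.0
No, 167.1.203.116 is not in 139.239.144.0/20


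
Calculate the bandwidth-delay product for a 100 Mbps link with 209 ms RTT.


BDP = bandwidth * RTT
= 100 Mbps * 209 ms
= 100 * 1e6 * 209 / 1000 bits
= 20900000 bits
= 2612500 bytes
= 2551.2695 KB
BDP = 20900000 bits (2612500 bytes)


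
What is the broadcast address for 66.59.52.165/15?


Network: 66.58.0.0/15
Host bits = 17
Set all host bits to 1:
Broadcast: 66.59.255.255


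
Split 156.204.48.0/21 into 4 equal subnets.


New prefix = 21 + 2 = 23
Each subnet has 512 addresses
  156.204.48.0/23
  156.204.50.0/23
  156.204.52.0/23
  156.204.54.0/23
Subnets: 156.204.48.0/23, 156.204.50.0/23, 156.204.52.0/23, 156.204.54.0/23


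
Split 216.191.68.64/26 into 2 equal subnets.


New prefix = 26 + 1 = 27
Each subnet has 32 addresses
  216.191.68.64/27
  216.191.68.96/27
Subnets: 216.191.68.64/27, 216.191.68.96/27


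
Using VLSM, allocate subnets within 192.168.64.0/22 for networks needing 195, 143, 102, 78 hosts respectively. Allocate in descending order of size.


195 hosts -> /24 (254 usable): 192.168.64.0/24
143 hosts -> /24 (254 usable): 192.168.65.0/24
102 hosts -> /25 (126 usable): 192.168.66.0/25
78 hosts -> /25 (126 usable): 192.168.66.128/25
Allocation: 192.168.64.0/24 (195 hosts, 254 usable); 192.168.65.0/24 (143 hosts, 254 usable); 192.168.66.0/25 (102 hosts, 126 usable); 192.168.66.128/25 (78 hosts, 126 usable)


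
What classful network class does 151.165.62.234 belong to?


First octet: 151
Binary: 10010111
10xxxxxx -> Class B (128-191)
Class B, default mask 255.255.0.0 (/16)


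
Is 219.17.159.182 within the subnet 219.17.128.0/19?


Subnet network: 219.17.128.0
Test IP AND mask: 219.17.128.0
Yes, 219.17.159.182 is in 219.17.128.0/19


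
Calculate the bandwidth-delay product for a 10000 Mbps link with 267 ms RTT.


BDP = bandwidth * RTT
= 10000 Mbps * 267 ms
= 10000 * 1e6 * 267 / 1000 bits
= 2670000000 bits
= 333750000 bytes
= 325927.7344 KB
BDP = 2670000000 bits (333750000 bytes)


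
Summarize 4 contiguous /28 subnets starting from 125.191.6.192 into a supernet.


Original prefix: /28
Number of subnets: 4 = 2^2
New prefix = 28 - 2 = 26
Supernet: 125.191.6.192/26


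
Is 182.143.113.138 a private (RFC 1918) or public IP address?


RFC 1918 private ranges:
  10.0.0.0/8 (10.0.0.0 - 10.255.255.255)
  172.16.0.0/12 (172.16.0.0 - 172.31.255.255)
  192.168.0.0/16 (192.168.0.0 - 192.168.255.255)
Public (not in any RFC 1918 range)


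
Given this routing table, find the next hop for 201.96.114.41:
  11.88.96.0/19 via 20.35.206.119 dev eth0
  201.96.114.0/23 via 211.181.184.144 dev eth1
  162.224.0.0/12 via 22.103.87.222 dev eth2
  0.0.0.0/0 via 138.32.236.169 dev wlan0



Longest prefix match for 201.96.114.41:
  /19 11.88.96.0: no
  /23 201.96.114.0: MATCH
  /12 162.224.0.0: no
  /0 0.0.0.0: MATCH
Selected: next-hop 211.181.184.144 via eth1 (matched /23)


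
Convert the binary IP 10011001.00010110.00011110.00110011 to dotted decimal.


10011001 = 153
00010110 = 22
00011110 = 30
00110011 = 51
IP: 153.22.30.51


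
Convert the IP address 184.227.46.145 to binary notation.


184 = 10111000
227 = 11100011
46 = 00101110
145 = 10010001
Binary: 10111000.11100011.00101110.10010001


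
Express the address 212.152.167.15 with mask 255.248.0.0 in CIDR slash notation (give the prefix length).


Binary: 11111111.11111000.00000000.00000000
Count leading 1s
Prefix: /13


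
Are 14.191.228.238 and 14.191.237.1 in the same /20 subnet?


Mask: 255.255.240.0
14.191.228.238 AND mask = 14.191.224.0
14.191.237.1 AND mask = 14.191.224.0
Yes, same subnet (14.191.224.0)


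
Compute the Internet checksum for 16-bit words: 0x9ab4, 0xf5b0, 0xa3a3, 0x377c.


Sum all words (with carry folding):
+ 0x9ab4 = 0x9ab4
+ 0xf5b0 = 0x9065
+ 0xa3a3 = 0x3409
+ 0x377c = 0x6b85
One's complement: ~0x6b85
Checksum = 0x947a


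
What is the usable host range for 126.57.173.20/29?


Network: 126.57.173.16
Broadcast: 126.57.173.23
First usable = network + 1
Last usable = broadcast - 1
Range: 126.57.173.17 to 126.57.173.22


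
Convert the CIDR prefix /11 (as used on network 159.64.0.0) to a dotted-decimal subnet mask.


/11 means 11 network bits, 21 host bits
Binary: 11111111111000000000000000000000
Mask: 255.224.0.0


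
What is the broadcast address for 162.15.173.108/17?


Network: 162.15.128.0/17
Host bits = 15
Set all host bits to 1:
Broadcast: 162.15.255.255


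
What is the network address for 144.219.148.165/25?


IP:   10010000.11011011.10010100.10100101
Mask: 11111111.11111111.11111111.10000000
AND operation:
Net:  10010000.11011011.10010100.10000000
Network: 144.219.148.128/25


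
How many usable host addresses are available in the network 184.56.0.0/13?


Host bits = 32 - 13 = 19
Total addresses = 2^19 = 524288
Usable = total - 2 (network and broadcast)
Usable hosts: 524286


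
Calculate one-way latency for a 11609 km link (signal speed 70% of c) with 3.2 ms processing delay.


Speed = 0.7 * 3e5 km/s = 210000 km/s
Propagation delay = 11609 / 210000 = 0.0553 s = 55.281 ms
Processing delay = 3.2 ms
Total one-way latency = 58.481 ms


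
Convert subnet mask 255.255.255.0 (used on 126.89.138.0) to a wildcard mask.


Subnet mask: 255.255.255.0
Wildcard = 255.255.255.255 - subnet mask
255 - 255 = 0
255 - 255 = 0
255 - 255 = 0
255 - 0 = 255
Wildcard: 0.0.0.255


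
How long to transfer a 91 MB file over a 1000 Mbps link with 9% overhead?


Effective throughput = 1000 * (1 - 9/100) = 910 Mbps
File size in Mb = 91 * 8 = 728 Mb
Time = 728 / 910
Time = 0.8 seconds


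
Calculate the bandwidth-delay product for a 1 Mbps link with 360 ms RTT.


BDP = bandwidth * RTT
= 1 Mbps * 360 ms
= 1 * 1e6 * 360 / 1000 bits
= 360000 bits
= 45000 bytes
= 43.9453 KB
BDP = 360000 bits (45000 bytes)


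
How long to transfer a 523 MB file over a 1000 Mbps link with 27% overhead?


Effective throughput = 1000 * (1 - 27/100) = 730 Mbps
File size in Mb = 523 * 8 = 4184 Mb
Time = 4184 / 730
Time = 5.7315 seconds


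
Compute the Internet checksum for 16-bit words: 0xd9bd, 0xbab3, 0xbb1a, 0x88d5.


Sum all words (with carry folding):
+ 0xd9bd = 0xd9bd
+ 0xbab3 = 0x9471
+ 0xbb1a = 0x4f8c
+ 0x88d5 = 0xd861
One's complement: ~0xd861
Checksum = 0x279e


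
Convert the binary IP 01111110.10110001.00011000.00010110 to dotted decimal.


01111110 = 126
10110001 = 177
00011000 = 24
00010110 = 22
IP: 126.177.24.22


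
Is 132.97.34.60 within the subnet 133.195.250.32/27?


Subnet network: 133.195.250.32
Test IP AND mask: 132.97.34.32
No, 132.97.34.60 is not in 133.195.250.32/27


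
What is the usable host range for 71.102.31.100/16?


Network: 71.102.0.0
Broadcast: 71.102.255.255
First usable = network + 1
Last usable = broadcast - 1
Range: 71.102.0.1 to 71.102.255.254


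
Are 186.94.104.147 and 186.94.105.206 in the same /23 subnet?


Mask: 255.255.254.0
186.94.104.147 AND mask = 186.94.104.0
186.94.105.206 AND mask = 186.94.104.0
Yes, same subnet (186.94.104.0)


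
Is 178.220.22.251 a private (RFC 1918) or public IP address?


RFC 1918 private ranges:
  10.0.0.0/8 (10.0.0.0 - 10.255.255.255)
  172.16.0.0/12 (172.16.0.0 - 172.31.255.255)
  192.168.0.0/16 (192.168.0.0 - 192.168.255.255)
Public (not in any RFC 1918 range)


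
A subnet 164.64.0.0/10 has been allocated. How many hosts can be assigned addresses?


Host bits = 32 - 10 = 22
Total addresses = 2^22 = 4194304
Usable = total - 2 (network and broadcast)
Usable hosts: 4194302


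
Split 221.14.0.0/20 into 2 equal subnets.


New prefix = 20 + 1 = 21
Each subnet has 2048 addresses
  221.14.0.0/21
  221.14.8.0/21
Subnets: 221.14.0.0/21, 221.14.8.0/21


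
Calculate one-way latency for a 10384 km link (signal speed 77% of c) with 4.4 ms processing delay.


Speed = 0.77 * 3e5 km/s = 231000 km/s
Propagation delay = 10384 / 231000 = 0.045 s = 44.9524 ms
Processing delay = 4.4 ms
Total one-way latency = 49.3524 ms


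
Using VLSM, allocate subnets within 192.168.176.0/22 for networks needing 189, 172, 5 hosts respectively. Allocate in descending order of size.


189 hosts -> /24 (254 usable): 192.168.176.0/24
172 hosts -> /24 (254 usable): 192.168.177.0/24
5 hosts -> /29 (6 usable): 192.168.178.0/29
Allocation: 192.168.176.0/24 (189 hosts, 254 usable); 192.168.177.0/24 (172 hosts, 254 usable); 192.168.178.0/29 (5 hosts, 6 usable)


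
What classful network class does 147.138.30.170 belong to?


First octet: 147
Binary: 10010011
10xxxxxx -> Class B (128-191)
Class B, default mask 255.255.0.0 (/16)


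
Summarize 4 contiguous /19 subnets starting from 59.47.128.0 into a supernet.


Original prefix: /19
Number of subnets: 4 = 2^2
New prefix = 19 - 2 = 17
Supernet: 59.47.128.0/17


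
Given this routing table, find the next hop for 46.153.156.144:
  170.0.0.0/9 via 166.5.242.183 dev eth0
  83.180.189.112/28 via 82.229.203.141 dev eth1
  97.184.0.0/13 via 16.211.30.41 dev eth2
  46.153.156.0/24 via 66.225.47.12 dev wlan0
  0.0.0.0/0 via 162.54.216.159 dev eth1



Longest prefix match for 46.153.156.144:
  /9 170.0.0.0: no
  /28 83.180.189.112: no
  /13 97.184.0.0: no
  /24 46.153.156.0: MATCH
  /0 0.0.0.0: MATCH
Selected: next-hop 66.225.47.12 via wlan0 (matched /24)


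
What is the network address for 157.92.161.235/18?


IP:   10011101.01011100.10100001.11101011
Mask: 11111111.11111111.11000000.00000000
AND operation:
Net:  10011101.01011100.10000000.00000000
Network: 157.92.128.0/18


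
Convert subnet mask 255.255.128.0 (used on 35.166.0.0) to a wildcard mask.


Subnet mask: 255.255.128.0
Wildcard = 255.255.255.255 - subnet mask
255 - 255 = 0
255 - 255 = 0
255 - 128 = 127
255 - 0 = 255
Wildcard: 0.0.127.255


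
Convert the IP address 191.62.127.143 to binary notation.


191 = 10111111
62 = 00111110
127 = 01111111
143 = 10001111
Binary: 10111111.00111110.01111111.10001111


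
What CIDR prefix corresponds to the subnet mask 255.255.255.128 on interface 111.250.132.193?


Binary: 11111111.11111111.11111111.10000000
Count leading 1s
Prefix: /25


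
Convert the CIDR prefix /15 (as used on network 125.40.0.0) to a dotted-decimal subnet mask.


/15 means 15 network bits, 17 host bits
Binary: 11111111111111100000000000000000
Mask: 255.254.0.0


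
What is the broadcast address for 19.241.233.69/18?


Network: 19.241.192.0/18
Host bits = 14
Set all host bits to 1:
Broadcast: 19.241.255.255


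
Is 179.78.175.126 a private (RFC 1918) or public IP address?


RFC 1918 private ranges:
  10.0.0.0/8 (10.0.0.0 - 10.255.255.255)
  172.16.0.0/12 (172.16.0.0 - 172.31.255.255)
  192.168.0.0/16 (192.168.0.0 - 192.168.255.255)
Public (not in any RFC 1918 range)


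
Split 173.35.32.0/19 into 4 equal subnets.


New prefix = 19 + 2 = 21
Each subnet has 2048 addresses
  173.35.32.0/21
  173.35.40.0/21
  173.35.48.0/21
  173.35.56.0/21
Subnets: 173.35.32.0/21, 173.35.40.0/21, 173.35.48.0/21, 173.35.56.0/21


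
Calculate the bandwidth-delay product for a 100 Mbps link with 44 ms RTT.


BDP = bandwidth * RTT
= 100 Mbps * 44 ms
= 100 * 1e6 * 44 / 1000 bits
= 4400000 bits
= 550000 bytes
= 537.1094 KB
BDP = 4400000 bits (550000 bytes)


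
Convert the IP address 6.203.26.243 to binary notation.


6 = 00000110
203 = 11001011
26 = 00011010
243 = 11110011
Binary: 00000110.11001011.00011010.11110011


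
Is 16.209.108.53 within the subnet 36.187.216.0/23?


Subnet network: 36.187.216.0
Test IP AND mask: 16.209.108.0
No, 16.209.108.53 is not in 36.187.216.0/23


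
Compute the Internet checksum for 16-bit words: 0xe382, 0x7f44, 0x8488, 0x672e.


Sum all words (with carry folding):
+ 0xe382 = 0xe382
+ 0x7f44 = 0x62c7
+ 0x8488 = 0xe74f
+ 0x672e = 0x4e7e
One's complement: ~0x4e7e
Checksum = 0xb181


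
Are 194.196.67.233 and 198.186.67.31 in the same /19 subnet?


Mask: 255.255.224.0
194.196.67.233 AND mask = 194.196.64.0
198.186.67.31 AND mask = 198.186.64.0
No, different subnets (194.196.64.0 vs 198.186.64.0)


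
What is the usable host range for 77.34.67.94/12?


Network: 77.32.0.0
Broadcast: 77.47.255.255
First usable = network + 1
Last usable = broadcast - 1
Range: 77.32.0.1 to 77.47.255.254


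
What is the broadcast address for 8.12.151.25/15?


Network: 8.12.0.0/15
Host bits = 17
Set all host bits to 1:
Broadcast: 8.13.255.255


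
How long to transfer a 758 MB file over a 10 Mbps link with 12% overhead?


Effective throughput = 10 * (1 - 12/100) = 8.8 Mbps
File size in Mb = 758 * 8 = 6064 Mb
Time = 6064 / 8.8
Time = 689.0909 seconds


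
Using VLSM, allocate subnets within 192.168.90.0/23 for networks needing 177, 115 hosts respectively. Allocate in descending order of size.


177 hosts -> /24 (254 usable): 192.168.90.0/24
115 hosts -> /25 (126 usable): 192.168.91.0/25
Allocation: 192.168.90.0/24 (177 hosts, 254 usable); 192.168.91.0/25 (115 hosts, 126 usable)


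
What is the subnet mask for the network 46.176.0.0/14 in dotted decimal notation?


/14 means 14 network bits, 18 host bits
Binary: 11111111111111000000000000000000
Mask: 255.252.0.0


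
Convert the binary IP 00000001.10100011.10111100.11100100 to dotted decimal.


00000001 = 1
10100011 = 163
10111100 = 188
11100100 = 228
IP: 1.163.188.228


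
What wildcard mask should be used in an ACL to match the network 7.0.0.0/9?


Subnet mask: 255.128.0.0
Wildcard = 255.255.255.255 - subnet mask
255 - 255 = 0
255 - 128 = 127
255 - 0 = 255
255 - 0 = 255
Wildcard: 0.127.255.255


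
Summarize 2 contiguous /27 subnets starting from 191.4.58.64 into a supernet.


Original prefix: /27
Number of subnets: 2 = 2^1
New prefix = 27 - 1 = 26
Supernet: 191.4.58.64/26


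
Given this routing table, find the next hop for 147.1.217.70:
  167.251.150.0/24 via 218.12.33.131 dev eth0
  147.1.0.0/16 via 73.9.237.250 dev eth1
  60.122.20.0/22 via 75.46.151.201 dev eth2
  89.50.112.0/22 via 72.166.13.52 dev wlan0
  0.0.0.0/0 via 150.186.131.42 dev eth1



Longest prefix match for 147.1.217.70:
  /24 167.251.150.0: no
  /16 147.1.0.0: MATCH
  /22 60.122.20.0: no
  /22 89.50.112.0: no
  /0 0.0.0.0: MATCH
Selected: next-hop 73.9.237.250 via eth1 (matched /16)


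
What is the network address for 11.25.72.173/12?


IP:   00001011.00011001.01001000.10101101
Mask: 11111111.11110000.00000000.00000000
AND operation:
Net:  00001011.00010000.00000000.00000000
Network: 11.16.0.0/12


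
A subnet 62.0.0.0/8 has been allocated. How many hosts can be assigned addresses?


Host bits = 32 - 8 = 24
Total addresses = 2^24 = 16777216
Usable = total - 2 (network and broadcast)
Usable hosts: 16777214


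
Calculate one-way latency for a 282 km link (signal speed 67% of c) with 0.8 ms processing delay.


Speed = 0.67 * 3e5 km/s = 201000 km/s
Propagation delay = 282 / 201000 = 0.0014 s = 1.403 ms
Processing delay = 0.8 ms
Total one-way latency = 2.203 ms


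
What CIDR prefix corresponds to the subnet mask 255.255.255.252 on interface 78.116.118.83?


Binary: 11111111.11111111.11111111.11111100
Count leading 1s
Prefix: /30


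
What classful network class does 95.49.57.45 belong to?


First octet: 95
Binary: 01011111
0xxxxxxx -> Class A (1-126)
Class A, default mask 255.0.0.0 (/8)


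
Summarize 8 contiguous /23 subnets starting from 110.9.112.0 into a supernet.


Original prefix: /23
Number of subnets: 8 = 2^3
New prefix = 23 - 3 = 20
Supernet: 110.9.112.0/20


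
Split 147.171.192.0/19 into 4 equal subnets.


New prefix = 19 + 2 = 21
Each subnet has 2048 addresses
  147.171.192.0/21
  147.171.200.0/21
  147.171.208.0/21
  147.171.216.0/21
Subnets: 147.171.192.0/21, 147.171.200.0/21, 147.171.208.0/21, 147.171.216.0/21


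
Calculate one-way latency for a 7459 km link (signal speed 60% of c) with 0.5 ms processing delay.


Speed = 0.6 * 3e5 km/s = 180000 km/s
Propagation delay = 7459 / 180000 = 0.0414 s = 41.4389 ms
Processing delay = 0.5 ms
Total one-way latency = 41.9389 ms


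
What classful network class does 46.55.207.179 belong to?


First octet: 46
Binary: 00101110
0xxxxxxx -> Class A (1-126)
Class A, default mask 255.0.0.0 (/8)


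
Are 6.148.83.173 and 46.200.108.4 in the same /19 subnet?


Mask: 255.255.224.0
6.148.83.173 AND mask = 6.148.64.0
46.200.108.4 AND mask = 46.200.96.0
No, different subnets (6.148.64.0 vs 46.200.96.0)


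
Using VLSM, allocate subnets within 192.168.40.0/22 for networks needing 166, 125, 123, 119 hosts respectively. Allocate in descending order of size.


166 hosts -> /24 (254 usable): 192.168.40.0/24
125 hosts -> /25 (126 usable): 192.168.41.0/25
123 hosts -> /25 (126 usable): 192.168.41.128/25
119 hosts -> /25 (126 usable): 192.168.42.0/25
Allocation: 192.168.40.0/24 (166 hosts, 254 usable); 192.168.41.0/25 (125 hosts, 126 usable); 192.168.41.128/25 (123 hosts, 126 usable); 192.168.42.0/25 (119 hosts, 126 usable)


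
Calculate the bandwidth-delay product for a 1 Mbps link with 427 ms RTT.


BDP = bandwidth * RTT
= 1 Mbps * 427 ms
= 1 * 1e6 * 427 / 1000 bits
= 427000 bits
= 53375 bytes
= 52.124 KB
BDP = 427000 bits (53375 bytes)


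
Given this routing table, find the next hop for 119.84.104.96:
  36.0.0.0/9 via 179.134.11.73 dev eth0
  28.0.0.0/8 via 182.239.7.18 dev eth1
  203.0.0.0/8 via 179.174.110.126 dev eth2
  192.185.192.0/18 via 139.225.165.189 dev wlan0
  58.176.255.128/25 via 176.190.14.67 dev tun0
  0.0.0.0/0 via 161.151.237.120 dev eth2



Longest prefix match for 119.84.104.96:
  /9 36.0.0.0: no
  /8 28.0.0.0: no
  /8 203.0.0.0: no
  /18 192.185.192.0: no
  /25 58.176.255.128: no
  /0 0.0.0.0: MATCH
Selected: next-hop 161.151.237.120 via eth2 (matched /0)


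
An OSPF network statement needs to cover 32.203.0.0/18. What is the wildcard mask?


Subnet mask: 255.255.192.0
Wildcard = 255.255.255.255 - subnet mask
255 - 255 = 0
255 - 255 = 0
255 - 192 = 63
255 - 0 = 255
Wildcard: 0.0.63.255


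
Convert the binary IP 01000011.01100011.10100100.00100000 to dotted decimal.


01000011 = 67
01100011 = 99
10100100 = 164
00100000 = 32
IP: 67.99.164.32


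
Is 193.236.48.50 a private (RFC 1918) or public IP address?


RFC 1918 private ranges:
  10.0.0.0/8 (10.0.0.0 - 10.255.255.255)
  172.16.0.0/12 (172.16.0.0 - 172.31.255.255)
  192.168.0.0/16 (192.168.0.0 - 192.168.255.255)
Public (not in any RFC 1918 range)


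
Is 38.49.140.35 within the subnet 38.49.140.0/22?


Subnet network: 38.49.140.0
Test IP AND mask: 38.49.140.0
Yes, 38.49.140.35 is in 38.49.140.0/22


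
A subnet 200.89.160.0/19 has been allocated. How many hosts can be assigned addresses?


Host bits = 32 - 19 = 13
Total addresses = 2^13 = 8192
Usable = total - 2 (network and broadcast)
Usable hosts: 8190


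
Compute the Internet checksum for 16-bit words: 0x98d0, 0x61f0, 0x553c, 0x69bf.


Sum all words (with carry folding):
+ 0x98d0 = 0x98d0
+ 0x61f0 = 0xfac0
+ 0x553c = 0x4ffd
+ 0x69bf = 0xb9bc
One's complement: ~0xb9bc
Checksum = 0x4643


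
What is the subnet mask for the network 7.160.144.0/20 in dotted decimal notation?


/20 means 20 network bits, 12 host bits
Binary: 11111111111111111111000000000000
Mask: 255.255.240.0


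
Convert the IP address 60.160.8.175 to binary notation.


60 = 00111100
160 = 10100000
8 = 00001000
175 = 10101111
Binary: 00111100.10100000.00001000.10101111


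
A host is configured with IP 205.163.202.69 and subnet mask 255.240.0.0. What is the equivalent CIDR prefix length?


Binary: 11111111.11110000.00000000.00000000
Count leading 1s
Prefix: /12


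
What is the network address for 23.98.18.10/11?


IP:   00010111.01100010.00010010.00001010
Mask: 11111111.11100000.00000000.00000000
AND operation:
Net:  00010111.01100000.00000000.00000000
Network: 23.96.0.0/11


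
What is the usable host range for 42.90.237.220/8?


Network: 42.0.0.0
Broadcast: 42.255.255.255
First usable = network + 1
Last usable = broadcast - 1
Range: 42.0.0.1 to 42.255.255.254


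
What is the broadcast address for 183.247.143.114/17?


Network: 183.247.128.0/17
Host bits = 15
Set all host bits to 1:
Broadcast: 183.247.255.255


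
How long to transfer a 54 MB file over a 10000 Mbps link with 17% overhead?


Effective throughput = 10000 * (1 - 17/100) = 8300 Mbps
File size in Mb = 54 * 8 = 432 Mb
Time = 432 / 8300
Time = 0.052 seconds


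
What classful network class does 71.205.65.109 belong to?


First octet: 71
Binary: 01000111
0xxxxxxx -> Class A (1-126)
Class A, default mask 255.0.0.0 (/8)


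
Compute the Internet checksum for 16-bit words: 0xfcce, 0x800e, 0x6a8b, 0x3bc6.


Sum all words (with carry folding):
+ 0xfcce = 0xfcce
+ 0x800e = 0x7cdd
+ 0x6a8b = 0xe768
+ 0x3bc6 = 0x232f
One's complement: ~0x232f
Checksum = 0xdcd0


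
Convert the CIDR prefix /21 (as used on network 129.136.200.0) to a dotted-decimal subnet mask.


/21 means 21 network bits, 11 host bits
Binary: 11111111111111111111100000000000
Mask: 255.255.248.0


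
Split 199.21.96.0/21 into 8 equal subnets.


New prefix = 21 + 3 = 24
Each subnet has 256 addresses
  199.21.96.0/24
  199.21.97.0/24
  199.21.98.0/24
  199.21.99.0/24
  199.21.100.0/24
  199.21.101.0/24
  199.21.102.0/24
  199.21.103.0/24
Subnets: 199.21.96.0/24, 199.21.97.0/24, 199.21.98.0/24, 199.21.99.0/24, 199.21.100.0/24, 199.21.101.0/24, 199.21.102.0/24, 199.21.103.0/24


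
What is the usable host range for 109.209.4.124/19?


Network: 109.209.0.0
Broadcast: 109.209.31.255
First usable = network + 1
Last usable = broadcast - 1
Range: 109.209.0.1 to 109.209.31.254


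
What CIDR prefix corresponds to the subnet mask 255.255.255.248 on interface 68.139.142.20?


Binary: 11111111.11111111.11111111.11111000
Count leading 1s
Prefix: /29


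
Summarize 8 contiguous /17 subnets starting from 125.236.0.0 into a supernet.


Original prefix: /17
Number of subnets: 8 = 2^3
New prefix = 17 - 3 = 14
Supernet: 125.236.0.0/14


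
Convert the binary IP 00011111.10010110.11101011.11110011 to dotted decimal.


00011111 = 31
10010110 = 150
11101011 = 235
11110011 = 243
IP: 31.150.235.243


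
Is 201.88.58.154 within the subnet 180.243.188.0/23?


Subnet network: 180.243.188.0
Test IP AND mask: 201.88.58.0
No, 201.88.58.154 is not in 180.243.188.0/23


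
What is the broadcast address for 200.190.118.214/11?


Network: 200.160.0.0/11
Host bits = 21
Set all host bits to 1:
Broadcast: 200.191.255.255


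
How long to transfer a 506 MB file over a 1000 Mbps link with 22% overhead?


Effective throughput = 1000 * (1 - 22/100) = 780 Mbps
File size in Mb = 506 * 8 = 4048 Mb
Time = 4048 / 780
Time = 5.1897 seconds


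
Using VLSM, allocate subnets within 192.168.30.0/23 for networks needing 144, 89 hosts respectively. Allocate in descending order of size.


144 hosts -> /24 (254 usable): 192.168.30.0/24
89 hosts -> /25 (126 usable): 192.168.31.0/25
Allocation: 192.168.30.0/24 (144 hosts, 254 usable); 192.168.31.0/25 (89 hosts, 126 usable)


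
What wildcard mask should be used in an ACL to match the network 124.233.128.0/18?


Subnet mask: 255.255.192.0
Wildcard = 255.255.255.255 - subnet mask
255 - 255 = 0
255 - 255 = 0
255 - 192 = 63
255 - 0 = 255
Wildcard: 0.0.63.255


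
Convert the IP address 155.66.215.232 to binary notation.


155 = 10011011
66 = 01000010
215 = 11010111
232 = 11101000
Binary: 10011011.01000010.11010111.11101000


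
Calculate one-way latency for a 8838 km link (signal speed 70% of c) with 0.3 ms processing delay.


Speed = 0.7 * 3e5 km/s = 210000 km/s
Propagation delay = 8838 / 210000 = 0.0421 s = 42.0857 ms
Processing delay = 0.3 ms
Total one-way latency = 42.3857 ms


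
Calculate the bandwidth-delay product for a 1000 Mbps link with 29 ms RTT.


BDP = bandwidth * RTT
= 1000 Mbps * 29 ms
= 1000 * 1e6 * 29 / 1000 bits
= 29000000 bits
= 3625000 bytes
= 3540.0391 KB
BDP = 29000000 bits (3625000 bytes)


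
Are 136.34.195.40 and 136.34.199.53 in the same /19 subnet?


Mask: 255.255.224.0
136.34.195.40 AND mask = 136.34.192.0
136.34.199.53 AND mask = 136.34.192.0
Yes, same subnet (136.34.192.0)


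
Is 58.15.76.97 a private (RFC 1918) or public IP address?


RFC 1918 private ranges:
  10.0.0.0/8 (10.0.0.0 - 10.255.255.255)
  172.16.0.0/12 (172.16.0.0 - 172.31.255.255)
  192.168.0.0/16 (192.168.0.0 - 192.168.255.255)
Public (not in any RFC 1918 range)


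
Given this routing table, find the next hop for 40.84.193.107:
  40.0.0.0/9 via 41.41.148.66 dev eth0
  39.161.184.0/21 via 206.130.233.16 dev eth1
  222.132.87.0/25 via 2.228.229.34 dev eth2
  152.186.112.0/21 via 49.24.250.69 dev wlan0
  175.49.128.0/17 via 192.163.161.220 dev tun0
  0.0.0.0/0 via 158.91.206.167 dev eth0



Longest prefix match for 40.84.193.107:
  /9 40.0.0.0: MATCH
  /21 39.161.184.0: no
  /25 222.132.87.0: no
  /21 152.186.112.0: no
  /17 175.49.128.0: no
  /0 0.0.0.0: MATCH
Selected: next-hop 41.41.148.66 via eth0 (matched /9)


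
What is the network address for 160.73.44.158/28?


IP:   10100000.01001001.00101100.10011110
Mask: 11111111.11111111.11111111.11110000
AND operation:
Net:  10100000.01001001.00101100.10010000
Network: 160.73.44.144/28


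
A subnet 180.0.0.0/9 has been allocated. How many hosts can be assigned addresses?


Host bits = 32 - 9 = 23
Total addresses = 2^23 = 8388608
Usable = total - 2 (network and broadcast)
Usable hosts: 8388606


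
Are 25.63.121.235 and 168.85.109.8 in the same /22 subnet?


Mask: 255.255.252.0
25.63.121.235 AND mask = 25.63.120.0
168.85.109.8 AND mask = 168.85.108.0
No, different subnets (25.63.120.0 vs 168.85.108.0)


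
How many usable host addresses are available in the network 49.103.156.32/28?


Host bits = 32 - 28 = 4
Total addresses = 2^4 = 16
Usable = total - 2 (network and broadcast)
Usable hosts: 14


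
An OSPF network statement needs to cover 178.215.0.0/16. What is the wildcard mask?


Subnet mask: 255.255.0.0
Wildcard = 255.255.255.255 - subnet mask
255 - 255 = 0
255 - 255 = 0
255 - 0 = 255
255 - 0 = 255
Wildcard: 0.0.255.255


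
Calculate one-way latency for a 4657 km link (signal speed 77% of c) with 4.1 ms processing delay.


Speed = 0.77 * 3e5 km/s = 231000 km/s
Propagation delay = 4657 / 231000 = 0.0202 s = 20.1602 ms
Processing delay = 4.1 ms
Total one-way latency = 24.2602 ms


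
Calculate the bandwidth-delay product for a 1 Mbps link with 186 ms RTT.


BDP = bandwidth * RTT
= 1 Mbps * 186 ms
= 1 * 1e6 * 186 / 1000 bits
= 186000 bits
= 23250 bytes
= 22.7051 KB
BDP = 186000 bits (23250 bytes)


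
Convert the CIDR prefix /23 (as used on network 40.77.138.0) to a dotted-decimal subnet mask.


/23 means 23 network bits, 9 host bits
Binary: 11111111111111111111111000000000
Mask: 255.255.254.0


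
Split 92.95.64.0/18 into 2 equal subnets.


New prefix = 18 + 1 = 19
Each subnet has 8192 addresses
  92.95.64.0/19
  92.95.96.0/19
Subnets: 92.95.64.0/19, 92.95.96.0/19


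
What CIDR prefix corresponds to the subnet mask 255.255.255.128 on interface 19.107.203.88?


Binary: 11111111.11111111.11111111.10000000
Count leading 1s
Prefix: /25


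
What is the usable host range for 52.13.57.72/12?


Network: 52.0.0.0
Broadcast: 52.15.255.255
First usable = network + 1
Last usable = broadcast - 1
Range: 52.0.0.1 to 52.15.255.254


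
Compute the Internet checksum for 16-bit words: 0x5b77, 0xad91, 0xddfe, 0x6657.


Sum all words (with carry folding):
+ 0x5b77 = 0x5b77
+ 0xad91 = 0x0909
+ 0xddfe = 0xe707
+ 0x6657 = 0x4d5f
One's complement: ~0x4d5f
Checksum = 0xb2a0


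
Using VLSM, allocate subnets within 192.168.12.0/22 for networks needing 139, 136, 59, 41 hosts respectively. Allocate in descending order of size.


139 hosts -> /24 (254 usable): 192.168.12.0/24
136 hosts -> /24 (254 usable): 192.168.13.0/24
59 hosts -> /26 (62 usable): 192.168.14.0/26
41 hosts -> /26 (62 usable): 192.168.14.64/26
Allocation: 192.168.12.0/24 (139 hosts, 254 usable); 192.168.13.0/24 (136 hosts, 254 usable); 192.168.14.0/26 (59 hosts, 62 usable); 192.168.14.64/26 (41 hosts, 62 usable)


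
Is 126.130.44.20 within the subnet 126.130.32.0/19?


Subnet network: 126.130.32.0
Test IP AND mask: 126.130.32.0
Yes, 126.130.44.20 is in 126.130.32.0/19


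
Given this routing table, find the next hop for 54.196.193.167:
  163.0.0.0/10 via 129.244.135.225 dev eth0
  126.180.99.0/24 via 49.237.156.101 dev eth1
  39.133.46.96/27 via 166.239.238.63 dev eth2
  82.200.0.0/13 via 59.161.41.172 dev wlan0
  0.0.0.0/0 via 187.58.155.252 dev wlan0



Longest prefix match for 54.196.193.167:
  /10 163.0.0.0: no
  /24 126.180.99.0: no
  /27 39.133.46.96: no
  /13 82.200.0.0: no
  /0 0.0.0.0: MATCH
Selected: next-hop 187.58.155.252 via wlan0 (matched /0)


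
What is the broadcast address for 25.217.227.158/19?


Network: 25.217.224.0/19
Host bits = 13
Set all host bits to 1:
Broadcast: 25.217.255.255


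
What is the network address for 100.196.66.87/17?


IP:   01100100.11000100.01000010.01010111
Mask: 11111111.11111111.10000000.00000000
AND operation:
Net:  01100100.11000100.00000000.00000000
Network: 100.196.0.0/17


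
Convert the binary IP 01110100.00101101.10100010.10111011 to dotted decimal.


01110100 = 116
00101101 = 45
10100010 = 162
10111011 = 187
IP: 116.45.162.187


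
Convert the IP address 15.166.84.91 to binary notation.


15 = 00001111
166 = 10100110
84 = 01010100
91 = 01011011
Binary: 00001111.10100110.01010100.01011011


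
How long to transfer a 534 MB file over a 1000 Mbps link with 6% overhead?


Effective throughput = 1000 * (1 - 6/100) = 940 Mbps
File size in Mb = 534 * 8 = 4272 Mb
Time = 4272 / 940
Time = 4.5447 seconds


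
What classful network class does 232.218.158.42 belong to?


First octet: 232
Binary: 11101000
1110xxxx -> Class D (224-239)
Class D (multicast), default mask N/A


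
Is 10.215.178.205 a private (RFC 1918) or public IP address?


RFC 1918 private ranges:
  10.0.0.0/8 (10.0.0.0 - 10.255.255.255)
  172.16.0.0/12 (172.16.0.0 - 172.31.255.255)
  192.168.0.0/16 (192.168.0.0 - 192.168.255.255)
Private (in 10.0.0.0/8)


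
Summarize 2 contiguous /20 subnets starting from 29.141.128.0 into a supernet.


Original prefix: /20
Number of subnets: 2 = 2^1
New prefix = 20 - 1 = 19
Supernet: 29.141.128.0/19


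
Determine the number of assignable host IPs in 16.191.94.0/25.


Host bits = 32 - 25 = 7
Total addresses = 2^7 = 128
Usable = total - 2 (network and broadcast)
Usable hosts: 126


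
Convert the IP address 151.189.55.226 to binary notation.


151 = 10010111
189 = 10111101
55 = 00110111
226 = 11100010
Binary: 10010111.10111101.00110111.11100010
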